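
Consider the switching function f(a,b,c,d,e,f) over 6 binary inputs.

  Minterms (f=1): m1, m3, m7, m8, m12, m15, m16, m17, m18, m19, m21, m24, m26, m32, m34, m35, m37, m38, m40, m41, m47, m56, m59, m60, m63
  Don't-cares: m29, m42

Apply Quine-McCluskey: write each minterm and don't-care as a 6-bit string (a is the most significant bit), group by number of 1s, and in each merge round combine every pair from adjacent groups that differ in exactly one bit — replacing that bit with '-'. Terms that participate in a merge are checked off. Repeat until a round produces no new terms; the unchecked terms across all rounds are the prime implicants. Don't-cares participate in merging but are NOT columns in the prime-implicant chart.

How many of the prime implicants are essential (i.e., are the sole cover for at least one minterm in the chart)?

Round 0: 000001✓ 000011✓ 000111✓ 001000✓ 001100✓ 001111✓ 010000✓ 010001✓ 010010✓ 010011✓ 010101✓ 011000✓ 011010✓ 011101✓ 100000✓ 100010✓ 100011✓ 100101 100110✓ 101000✓ 101001✓ 101010✓ 101111✓ 111000✓ 111011✓ 111100✓ 111111✓
Round 1: -00011 -01000✓ -01111 -11000✓ 0-0001✓ 0-0011✓ 0-1000✓ 00-111 000-11 0000-1✓ 001-00 01-000✓ 01-010✓ 01-101 010-01 0100-0✓ 0100-1✓ 01000-✓ 01001-✓ 0110-0✓ 1-1000✓ 1-1111 10-000✓ 10-010✓ 100-10 1000-0✓ 10001- 1010-0✓ 10100- 111-00 111-11
Round 2: --1000 0-00-1 01-0-0 0100-- 10-0-0
PIs = {--1000, -00011, -01111, 0-00-1, 00-111, 000-11, 001-00, 01-0-0, 01-101, 010-01, 0100--, 1-1111, 10-0-0, 100-10, 10001-, 100101, 10100-, 111-00, 111-11}
Coverage chart:
  m1: 0-00-1 ←essential
  m3: -00011,0-00-1,000-11
  m7: 00-111,000-11
  m8: --1000,001-00
  m12: 001-00 ←essential
  m15: -01111,00-111
  m16: 01-0-0,0100--
  m17: 0-00-1,010-01,0100--
  m18: 01-0-0,0100--
  m19: 0-00-1,0100--
  m21: 01-101,010-01
  m24: --1000,01-0-0
  m26: 01-0-0 ←essential
  m32: 10-0-0 ←essential
  m34: 10-0-0,100-10,10001-
  m35: -00011,10001-
  m37: 100101 ←essential
  m38: 100-10 ←essential
  m40: --1000,10-0-0,10100-
  m41: 10100- ←essential
  m47: -01111,1-1111
  m56: --1000,111-00
  m59: 111-11 ←essential
  m60: 111-00 ←essential
  m63: 1-1111,111-11
Essential: 0-00-1, 001-00, 01-0-0, 10-0-0, 100-10, 100101, 10100-, 111-00, 111-11

9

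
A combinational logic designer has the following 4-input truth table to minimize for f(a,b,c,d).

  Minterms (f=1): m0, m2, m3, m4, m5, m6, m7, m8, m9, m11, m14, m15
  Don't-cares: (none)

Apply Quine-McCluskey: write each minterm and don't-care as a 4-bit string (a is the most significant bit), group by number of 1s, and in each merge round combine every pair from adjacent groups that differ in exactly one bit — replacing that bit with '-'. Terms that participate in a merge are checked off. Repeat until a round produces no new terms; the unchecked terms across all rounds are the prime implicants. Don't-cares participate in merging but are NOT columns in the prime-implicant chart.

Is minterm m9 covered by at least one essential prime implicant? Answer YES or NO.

size-2^0 implicants → 0000(✓)  0010(✓)  0011(✓)  0100(✓)  0101(✓)  0110(✓)  0111(✓)  1000(✓)  1001(✓)  1011(✓)  1110(✓)  1111(✓)
size-2^1 implicants → -000  -011(✓)  -110(✓)  -111(✓)  0-00(✓)  0-10(✓)  0-11(✓)  00-0(✓)  001-(✓)  01-0(✓)  01-1(✓)  010-(✓)  011-(✓)  1-11(✓)  10-1  100-  111-(✓)
size-2^2 implicants → --11  -11-  0--0  0-1-  01--
Unchecked terms (primes): --11, -000, -11-, 0--0, 0-1-, 01--, 10-1, 100-
Minterm coverage:
  m0 ⊆ -000,0--0
  m2 ⊆ 0--0,0-1-
  m3 ⊆ --11,0-1-
  m4 ⊆ 0--0,01--
  m5 ⊆ 01-- [E]
  m6 ⊆ -11-,0--0,0-1-,01--
  m7 ⊆ --11,-11-,0-1-,01--
  m8 ⊆ -000,100-
  m9 ⊆ 10-1,100-
  m11 ⊆ --11,10-1
  m14 ⊆ -11- [E]
  m15 ⊆ --11,-11-
E = {-11-, 01--}

NO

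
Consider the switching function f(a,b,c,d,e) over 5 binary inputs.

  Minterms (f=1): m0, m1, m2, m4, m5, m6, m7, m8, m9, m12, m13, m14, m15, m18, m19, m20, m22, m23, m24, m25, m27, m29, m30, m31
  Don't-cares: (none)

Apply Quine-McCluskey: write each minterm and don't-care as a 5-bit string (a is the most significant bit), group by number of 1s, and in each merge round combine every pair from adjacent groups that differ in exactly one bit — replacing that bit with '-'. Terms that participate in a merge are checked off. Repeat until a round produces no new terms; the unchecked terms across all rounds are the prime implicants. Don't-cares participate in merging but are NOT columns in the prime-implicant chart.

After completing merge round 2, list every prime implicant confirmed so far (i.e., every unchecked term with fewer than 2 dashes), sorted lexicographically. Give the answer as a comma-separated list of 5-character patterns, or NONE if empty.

NONE

size-2^0 implicants → 00000(✓)  00001(✓)  00010(✓)  00100(✓)  00101(✓)  00110(✓)  00111(✓)  01000(✓)  01001(✓)  01100(✓)  01101(✓)  01110(✓)  01111(✓)  10010(✓)  10011(✓)  10100(✓)  10110(✓)  10111(✓)  11000(✓)  11001(✓)  11011(✓)  11101(✓)  11110(✓)  11111(✓)
size-2^1 implicants → -0010(✓)  -0100(✓)  -0110(✓)  -0111(✓)  -1000(✓)  -1001(✓)  -1101(✓)  -1110(✓)  -1111(✓)  0-000(✓)  0-001(✓)  0-100(✓)  0-101(✓)  0-110(✓)  0-111(✓)  00-00(✓)  00-01(✓)  00-10(✓)  000-0(✓)  0000-(✓)  001-0(✓)  001-1(✓)  0010-(✓)  0011-(✓)  01-00(✓)  01-01(✓)  0100-(✓)  011-0(✓)  011-1(✓)  0110-(✓)  0111-(✓)  1-011(✓)  1-110(✓)  1-111(✓)  10-10(✓)  10-11(✓)  1001-(✓)  101-0(✓)  1011-(✓)  11-01(✓)  11-11(✓)  110-1(✓)  1100-(✓)  111-1(✓)  1111-(✓)
size-2^2 implicants → --110(✓)  --111(✓)  -0-10  -01-0  -011-(✓)  -1-01  -100-  -11-1  -111-(✓)  0--00(✓)  0--01(✓)  0-00-(✓)  0-1-0(✓)  0-1-1(✓)  0-10-(✓)  0-11-(✓)  00--0  00-0-(✓)  001--(✓)  01-0-(✓)  011--(✓)  1--11  1-11-(✓)  10-1-  11--1
size-2^3 implicants → --11-  0--0-  0-1--
Unchecked terms (primes): --11-, -0-10, -01-0, -1-01, -100-, -11-1, 0--0-, 0-1--, 00--0, 1--11, 10-1-, 11--1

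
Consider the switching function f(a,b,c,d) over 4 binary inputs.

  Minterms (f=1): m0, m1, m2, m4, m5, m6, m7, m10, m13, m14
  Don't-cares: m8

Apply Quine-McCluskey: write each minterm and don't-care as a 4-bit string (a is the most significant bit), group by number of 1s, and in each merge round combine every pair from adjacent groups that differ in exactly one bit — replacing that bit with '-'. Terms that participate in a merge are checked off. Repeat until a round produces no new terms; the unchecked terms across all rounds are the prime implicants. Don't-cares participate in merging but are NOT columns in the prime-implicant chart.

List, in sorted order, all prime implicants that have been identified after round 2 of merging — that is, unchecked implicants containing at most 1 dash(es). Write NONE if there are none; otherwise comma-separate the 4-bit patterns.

-101

[col 0] 0000*, 0001*, 0010*, 0100*, 0101*, 0110*, 0111*, 1000*, 1010*, 1101*, 1110*
[col 1] -000*, -010*, -101, -110*, 0-00*, 0-01*, 0-10*, 00-0*, 000-*, 01-0*, 01-1*, 010-*, 011-*, 1-10*, 10-0*
[col 2] --10, -0-0, 0--0, 0-0-, 01--
Prime implicants: --10, -0-0, -101, 0--0, 0-0-, 01--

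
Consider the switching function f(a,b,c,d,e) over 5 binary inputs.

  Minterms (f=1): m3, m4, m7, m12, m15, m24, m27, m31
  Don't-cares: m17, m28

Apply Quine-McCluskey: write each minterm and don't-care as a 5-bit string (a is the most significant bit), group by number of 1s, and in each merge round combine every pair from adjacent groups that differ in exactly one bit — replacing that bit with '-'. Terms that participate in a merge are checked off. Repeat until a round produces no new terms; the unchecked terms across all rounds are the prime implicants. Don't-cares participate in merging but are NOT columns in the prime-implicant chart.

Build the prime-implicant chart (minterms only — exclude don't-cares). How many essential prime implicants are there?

Round 0: 00011✓ 00100✓ 00111✓ 01100✓ 01111✓ 10001 11000✓ 11011✓ 11100✓ 11111✓
Round 1: -1100 -1111 0-100 0-111 00-11 11-00 11-11
PIs = {-1100, -1111, 0-100, 0-111, 00-11, 10001, 11-00, 11-11}
Coverage chart:
  m3: 00-11 ←essential
  m4: 0-100 ←essential
  m7: 0-111,00-11
  m12: -1100,0-100
  m15: -1111,0-111
  m24: 11-00 ←essential
  m27: 11-11 ←essential
  m31: -1111,11-11
Essential: 0-100, 00-11, 11-00, 11-11

4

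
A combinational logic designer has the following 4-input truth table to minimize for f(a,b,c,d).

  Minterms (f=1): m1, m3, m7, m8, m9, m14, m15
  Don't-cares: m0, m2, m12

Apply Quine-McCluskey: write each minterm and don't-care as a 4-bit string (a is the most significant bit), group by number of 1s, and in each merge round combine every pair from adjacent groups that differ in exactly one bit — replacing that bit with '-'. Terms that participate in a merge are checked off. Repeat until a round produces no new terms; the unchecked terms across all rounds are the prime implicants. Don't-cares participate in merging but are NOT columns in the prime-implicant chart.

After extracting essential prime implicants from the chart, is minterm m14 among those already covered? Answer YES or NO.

NO

size-2^0 implicants → 0000(✓)  0001(✓)  0010(✓)  0011(✓)  0111(✓)  1000(✓)  1001(✓)  1100(✓)  1110(✓)  1111(✓)
size-2^1 implicants → -000(✓)  -001(✓)  -111  0-11  00-0(✓)  00-1(✓)  000-(✓)  001-(✓)  1-00  100-(✓)  11-0  111-
size-2^2 implicants → -00-  00--
Unchecked terms (primes): -00-, -111, 0-11, 00--, 1-00, 11-0, 111-
Minterm coverage:
  m1 ⊆ -00-,00--
  m3 ⊆ 0-11,00--
  m7 ⊆ -111,0-11
  m8 ⊆ -00-,1-00
  m9 ⊆ -00- [E]
  m14 ⊆ 11-0,111-
  m15 ⊆ -111,111-
E = {-00-}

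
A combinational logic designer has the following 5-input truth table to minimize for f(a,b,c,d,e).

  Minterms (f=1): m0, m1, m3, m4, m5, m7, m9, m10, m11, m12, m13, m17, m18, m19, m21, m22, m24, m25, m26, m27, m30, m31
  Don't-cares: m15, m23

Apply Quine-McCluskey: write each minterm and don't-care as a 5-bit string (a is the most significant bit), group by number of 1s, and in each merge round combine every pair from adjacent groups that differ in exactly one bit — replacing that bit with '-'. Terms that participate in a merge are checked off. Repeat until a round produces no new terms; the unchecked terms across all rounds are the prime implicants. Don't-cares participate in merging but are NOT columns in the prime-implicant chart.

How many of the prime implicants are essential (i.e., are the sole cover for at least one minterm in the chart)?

size-2^0 implicants → 00000(✓)  00001(✓)  00011(✓)  00100(✓)  00101(✓)  00111(✓)  01001(✓)  01010(✓)  01011(✓)  01100(✓)  01101(✓)  01111(✓)  10001(✓)  10010(✓)  10011(✓)  10101(✓)  10110(✓)  10111(✓)  11000(✓)  11001(✓)  11010(✓)  11011(✓)  11110(✓)  11111(✓)
size-2^1 implicants → -0001(✓)  -0011(✓)  -0101(✓)  -0111(✓)  -1001(✓)  -1010(✓)  -1011(✓)  -1111(✓)  0-001(✓)  0-011(✓)  0-100(✓)  0-101(✓)  0-111(✓)  00-00(✓)  00-01(✓)  00-11(✓)  000-1(✓)  0000-(✓)  001-1(✓)  0010-(✓)  01-01(✓)  01-11(✓)  010-1(✓)  0101-(✓)  011-1(✓)  0110-(✓)  1-001(✓)  1-010(✓)  1-011(✓)  1-110(✓)  1-111(✓)  10-01(✓)  10-10(✓)  10-11(✓)  100-1(✓)  1001-(✓)  101-1(✓)  1011-(✓)  11-10(✓)  11-11(✓)  110-0(✓)  110-1(✓)  1100-(✓)  1101-(✓)  1111-(✓)
size-2^2 implicants → --001(✓)  --011(✓)  --111(✓)  -0-01(✓)  -0-11(✓)  -00-1(✓)  -01-1(✓)  -1-11(✓)  -10-1(✓)  -101-  0--01(✓)  0--11(✓)  0-0-1(✓)  0-1-1(✓)  0-10-  00--1(✓)  00-0-  01--1(✓)  1--10(✓)  1--11(✓)  1-0-1(✓)  1-01-(✓)  1-11-(✓)  10--1(✓)  10-1-(✓)  11-1-(✓)  110--
size-2^3 implicants → ---11  --0-1  -0--1  0---1  1--1-
Unchecked terms (primes): ---11, --0-1, -0--1, -101-, 0---1, 0-10-, 00-0-, 1--1-, 110--
Minterm coverage:
  m0 ⊆ 00-0- [E]
  m1 ⊆ --0-1,-0--1,0---1,00-0-
  m3 ⊆ ---11,--0-1,-0--1,0---1
  m4 ⊆ 0-10-,00-0-
  m5 ⊆ -0--1,0---1,0-10-,00-0-
  m7 ⊆ ---11,-0--1,0---1
  m9 ⊆ --0-1,0---1
  m10 ⊆ -101- [E]
  m11 ⊆ ---11,--0-1,-101-,0---1
  m12 ⊆ 0-10- [E]
  m13 ⊆ 0---1,0-10-
  m17 ⊆ --0-1,-0--1
  m18 ⊆ 1--1- [E]
  m19 ⊆ ---11,--0-1,-0--1,1--1-
  m21 ⊆ -0--1 [E]
  m22 ⊆ 1--1- [E]
  m24 ⊆ 110-- [E]
  m25 ⊆ --0-1,110--
  m26 ⊆ -101-,1--1-,110--
  m27 ⊆ ---11,--0-1,-101-,1--1-,110--
  m30 ⊆ 1--1- [E]
  m31 ⊆ ---11,1--1-
E = {-0--1, -101-, 0-10-, 00-0-, 1--1-, 110--}

6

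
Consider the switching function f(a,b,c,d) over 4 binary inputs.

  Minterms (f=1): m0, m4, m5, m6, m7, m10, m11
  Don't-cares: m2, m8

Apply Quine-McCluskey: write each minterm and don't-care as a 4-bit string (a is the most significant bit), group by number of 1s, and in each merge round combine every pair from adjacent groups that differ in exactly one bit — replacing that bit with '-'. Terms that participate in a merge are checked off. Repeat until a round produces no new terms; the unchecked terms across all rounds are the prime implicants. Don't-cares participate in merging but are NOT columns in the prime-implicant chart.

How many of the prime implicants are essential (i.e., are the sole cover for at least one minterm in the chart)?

2

size-2^0 implicants → 0000(✓)  0010(✓)  0100(✓)  0101(✓)  0110(✓)  0111(✓)  1000(✓)  1010(✓)  1011(✓)
size-2^1 implicants → -000(✓)  -010(✓)  0-00(✓)  0-10(✓)  00-0(✓)  01-0(✓)  01-1(✓)  010-(✓)  011-(✓)  10-0(✓)  101-
size-2^2 implicants → -0-0  0--0  01--
Unchecked terms (primes): -0-0, 0--0, 01--, 101-
Minterm coverage:
  m0 ⊆ -0-0,0--0
  m4 ⊆ 0--0,01--
  m5 ⊆ 01-- [E]
  m6 ⊆ 0--0,01--
  m7 ⊆ 01-- [E]
  m10 ⊆ -0-0,101-
  m11 ⊆ 101- [E]
E = {01--, 101-}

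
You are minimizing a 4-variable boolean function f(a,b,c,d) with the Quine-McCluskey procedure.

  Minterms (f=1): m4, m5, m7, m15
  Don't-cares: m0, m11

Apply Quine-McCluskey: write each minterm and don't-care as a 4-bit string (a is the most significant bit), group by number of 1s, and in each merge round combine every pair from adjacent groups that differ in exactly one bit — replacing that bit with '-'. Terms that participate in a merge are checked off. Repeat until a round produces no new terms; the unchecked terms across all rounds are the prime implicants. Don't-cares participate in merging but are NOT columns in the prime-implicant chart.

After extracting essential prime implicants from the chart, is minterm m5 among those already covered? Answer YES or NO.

[col 0] 0000*, 0100*, 0101*, 0111*, 1011*, 1111*
[col 1] -111, 0-00, 01-1, 010-, 1-11
Prime implicants: -111, 0-00, 01-1, 010-, 1-11
PI chart (minterm → PIs covering it):
  4 | 0-00,010-
  5 | 01-1,010-
  7 | -111,01-1
  15 | -111,1-11
(no essential prime implicants)

NO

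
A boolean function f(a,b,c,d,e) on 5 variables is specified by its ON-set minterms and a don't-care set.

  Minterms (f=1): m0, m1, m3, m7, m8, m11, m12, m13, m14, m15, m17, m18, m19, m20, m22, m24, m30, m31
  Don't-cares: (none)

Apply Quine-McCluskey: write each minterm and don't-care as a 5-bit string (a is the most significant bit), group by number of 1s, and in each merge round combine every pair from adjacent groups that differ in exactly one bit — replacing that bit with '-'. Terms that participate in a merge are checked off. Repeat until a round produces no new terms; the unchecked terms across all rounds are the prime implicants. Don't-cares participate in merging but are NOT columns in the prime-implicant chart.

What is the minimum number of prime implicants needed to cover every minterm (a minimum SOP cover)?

8

[col 0] 00000*, 00001*, 00011*, 00111*, 01000*, 01011*, 01100*, 01101*, 01110*, 01111*, 10001*, 10010*, 10011*, 10100*, 10110*, 11000*, 11110*, 11111*
[col 1] -0001*, -0011*, -1000, -1110*, -1111*, 0-000, 0-011*, 0-111*, 00-11*, 000-1*, 0000-, 01-00, 01-11*, 011-0*, 011-1*, 0110-*, 0111-*, 1-110, 10-10, 100-1*, 1001-, 101-0, 1111-*
[col 2] -00-1, -111-, 0--11, 011--
Prime implicants: -00-1, -1000, -111-, 0--11, 0-000, 0000-, 01-00, 011--, 1-110, 10-10, 1001-, 101-0
PI chart (minterm → PIs covering it):
  0 | 0-000,0000-
  1 | -00-1,0000-
  3 | -00-1,0--11
  7 | 0--11  (sole → essential)
  8 | -1000,0-000,01-00
  11 | 0--11  (sole → essential)
  12 | 01-00,011--
  13 | 011--  (sole → essential)
  14 | -111-,011--
  15 | -111-,0--11,011--
  17 | -00-1  (sole → essential)
  18 | 10-10,1001-
  19 | -00-1,1001-
  20 | 101-0  (sole → essential)
  22 | 1-110,10-10,101-0
  24 | -1000  (sole → essential)
  30 | -111-,1-110
  31 | -111-  (sole → essential)
Essential prime implicants: -00-1, -1000, -111-, 0--11, 011--, 101-0
Petrick residual → 0-000, 10-10
Minimum SOP uses 8 PIs: b'c'e + bc'd'e' + bcd + a'de + a'c'd'e' + a'bc + ab'de' + ab'ce'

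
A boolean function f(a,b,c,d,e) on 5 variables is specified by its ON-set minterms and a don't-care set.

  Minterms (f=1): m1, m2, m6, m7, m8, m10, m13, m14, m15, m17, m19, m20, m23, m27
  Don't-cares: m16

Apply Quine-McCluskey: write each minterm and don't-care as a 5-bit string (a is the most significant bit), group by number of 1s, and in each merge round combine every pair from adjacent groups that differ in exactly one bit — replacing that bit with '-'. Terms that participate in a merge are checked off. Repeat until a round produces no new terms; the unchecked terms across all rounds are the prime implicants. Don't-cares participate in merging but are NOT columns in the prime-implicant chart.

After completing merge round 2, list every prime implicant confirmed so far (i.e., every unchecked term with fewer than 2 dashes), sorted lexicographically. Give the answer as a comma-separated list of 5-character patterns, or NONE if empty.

-0001, -0111, 010-0, 011-1, 1-011, 10-00, 10-11, 100-1, 1000-

Round 0: 00001✓ 00010✓ 00110✓ 00111✓ 01000✓ 01010✓ 01101✓ 01110✓ 01111✓ 10000✓ 10001✓ 10011✓ 10100✓ 10111✓ 11011✓
Round 1: -0001 -0111 0-010✓ 0-110✓ 0-111✓ 00-10✓ 0011-✓ 01-10✓ 010-0 011-1 0111-✓ 1-011 10-00 10-11 100-1 1000-
Round 2: 0--10 0-11-
PIs = {-0001, -0111, 0--10, 0-11-, 010-0, 011-1, 1-011, 10-00, 10-11, 100-1, 1000-}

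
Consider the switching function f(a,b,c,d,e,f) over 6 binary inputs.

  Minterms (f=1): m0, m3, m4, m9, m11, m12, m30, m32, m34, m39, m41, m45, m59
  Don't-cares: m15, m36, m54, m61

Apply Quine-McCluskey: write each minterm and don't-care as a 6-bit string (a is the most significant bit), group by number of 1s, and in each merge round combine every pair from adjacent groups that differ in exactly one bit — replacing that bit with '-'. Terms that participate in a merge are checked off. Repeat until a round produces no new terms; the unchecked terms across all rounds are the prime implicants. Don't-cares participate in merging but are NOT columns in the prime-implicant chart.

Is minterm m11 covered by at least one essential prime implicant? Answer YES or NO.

YES

[col 0] 000000*, 000011*, 000100*, 001001*, 001011*, 001100*, 001111*, 011110, 100000*, 100010*, 100100*, 100111, 101001*, 101101*, 110110, 111011, 111101*
[col 1] -00000*, -00100*, -01001, 00-011, 00-100, 000-00*, 001-11, 0010-1, 1-1101, 100-00*, 1000-0, 101-01
[col 2] -00-00
Prime implicants: -00-00, -01001, 00-011, 00-100, 001-11, 0010-1, 011110, 1-1101, 1000-0, 100111, 101-01, 110110, 111011
PI chart (minterm → PIs covering it):
  0 | -00-00  (sole → essential)
  3 | 00-011  (sole → essential)
  4 | -00-00,00-100
  9 | -01001,0010-1
  11 | 00-011,001-11,0010-1
  12 | 00-100  (sole → essential)
  30 | 011110  (sole → essential)
  32 | -00-00,1000-0
  34 | 1000-0  (sole → essential)
  39 | 100111  (sole → essential)
  41 | -01001,101-01
  45 | 1-1101,101-01
  59 | 111011  (sole → essential)
Essential prime implicants: -00-00, 00-011, 00-100, 011110, 1000-0, 100111, 111011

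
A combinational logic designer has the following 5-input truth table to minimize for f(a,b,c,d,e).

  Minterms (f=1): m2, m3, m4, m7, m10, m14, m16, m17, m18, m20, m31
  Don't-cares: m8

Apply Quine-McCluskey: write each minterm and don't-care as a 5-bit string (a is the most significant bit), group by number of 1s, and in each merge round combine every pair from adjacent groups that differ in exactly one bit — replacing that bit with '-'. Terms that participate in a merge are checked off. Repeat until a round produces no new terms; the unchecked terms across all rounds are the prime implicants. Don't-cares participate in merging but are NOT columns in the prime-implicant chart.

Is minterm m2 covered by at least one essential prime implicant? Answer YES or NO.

NO

size-2^0 implicants → 00010(✓)  00011(✓)  00100(✓)  00111(✓)  01000(✓)  01010(✓)  01110(✓)  10000(✓)  10001(✓)  10010(✓)  10100(✓)  11111
size-2^1 implicants → -0010  -0100  0-010  00-11  0001-  01-10  010-0  10-00  100-0  1000-
Unchecked terms (primes): -0010, -0100, 0-010, 00-11, 0001-, 01-10, 010-0, 10-00, 100-0, 1000-, 11111
Minterm coverage:
  m2 ⊆ -0010,0-010,0001-
  m3 ⊆ 00-11,0001-
  m4 ⊆ -0100 [E]
  m7 ⊆ 00-11 [E]
  m10 ⊆ 0-010,01-10,010-0
  m14 ⊆ 01-10 [E]
  m16 ⊆ 10-00,100-0,1000-
  m17 ⊆ 1000- [E]
  m18 ⊆ -0010,100-0
  m20 ⊆ -0100,10-00
  m31 ⊆ 11111 [E]
E = {-0100, 00-11, 01-10, 1000-, 11111}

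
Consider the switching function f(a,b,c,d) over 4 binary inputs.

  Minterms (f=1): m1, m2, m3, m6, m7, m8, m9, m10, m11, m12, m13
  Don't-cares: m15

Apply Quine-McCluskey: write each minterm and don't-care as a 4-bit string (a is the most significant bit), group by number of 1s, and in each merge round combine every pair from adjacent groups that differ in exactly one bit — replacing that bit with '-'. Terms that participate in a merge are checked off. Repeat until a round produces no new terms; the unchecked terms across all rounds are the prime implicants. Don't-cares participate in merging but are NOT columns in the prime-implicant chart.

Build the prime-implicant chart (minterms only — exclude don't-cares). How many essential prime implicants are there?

size-2^0 implicants → 0001(✓)  0010(✓)  0011(✓)  0110(✓)  0111(✓)  1000(✓)  1001(✓)  1010(✓)  1011(✓)  1100(✓)  1101(✓)  1111(✓)
size-2^1 implicants → -001(✓)  -010(✓)  -011(✓)  -111(✓)  0-10(✓)  0-11(✓)  00-1(✓)  001-(✓)  011-(✓)  1-00(✓)  1-01(✓)  1-11(✓)  10-0(✓)  10-1(✓)  100-(✓)  101-(✓)  11-1(✓)  110-(✓)
size-2^2 implicants → --11  -0-1  -01-  0-1-  1--1  1-0-  10--
Unchecked terms (primes): --11, -0-1, -01-, 0-1-, 1--1, 1-0-, 10--
Minterm coverage:
  m1 ⊆ -0-1 [E]
  m2 ⊆ -01-,0-1-
  m3 ⊆ --11,-0-1,-01-,0-1-
  m6 ⊆ 0-1- [E]
  m7 ⊆ --11,0-1-
  m8 ⊆ 1-0-,10--
  m9 ⊆ -0-1,1--1,1-0-,10--
  m10 ⊆ -01-,10--
  m11 ⊆ --11,-0-1,-01-,1--1,10--
  m12 ⊆ 1-0- [E]
  m13 ⊆ 1--1,1-0-
E = {-0-1, 0-1-, 1-0-}

3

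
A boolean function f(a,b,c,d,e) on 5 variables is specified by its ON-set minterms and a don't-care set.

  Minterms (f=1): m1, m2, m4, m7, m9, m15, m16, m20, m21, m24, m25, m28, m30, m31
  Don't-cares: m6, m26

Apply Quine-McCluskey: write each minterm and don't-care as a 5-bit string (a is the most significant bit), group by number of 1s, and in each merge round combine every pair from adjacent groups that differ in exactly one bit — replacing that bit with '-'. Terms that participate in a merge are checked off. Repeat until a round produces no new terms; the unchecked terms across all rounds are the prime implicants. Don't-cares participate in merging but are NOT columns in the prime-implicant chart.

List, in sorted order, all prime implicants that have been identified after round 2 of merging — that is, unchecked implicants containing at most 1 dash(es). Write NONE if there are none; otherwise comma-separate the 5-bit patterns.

size-2^0 implicants → 00001(✓)  00010(✓)  00100(✓)  00110(✓)  00111(✓)  01001(✓)  01111(✓)  10000(✓)  10100(✓)  10101(✓)  11000(✓)  11001(✓)  11010(✓)  11100(✓)  11110(✓)  11111(✓)
size-2^1 implicants → -0100  -1001  -1111  0-001  0-111  00-10  001-0  0011-  1-000(✓)  1-100(✓)  10-00(✓)  1010-  11-00(✓)  11-10(✓)  110-0(✓)  1100-  111-0(✓)  1111-
size-2^2 implicants → 1--00  11--0
Unchecked terms (primes): -0100, -1001, -1111, 0-001, 0-111, 00-10, 001-0, 0011-, 1--00, 1010-, 11--0, 1100-, 1111-

-0100, -1001, -1111, 0-001, 0-111, 00-10, 001-0, 0011-, 1010-, 1100-, 1111-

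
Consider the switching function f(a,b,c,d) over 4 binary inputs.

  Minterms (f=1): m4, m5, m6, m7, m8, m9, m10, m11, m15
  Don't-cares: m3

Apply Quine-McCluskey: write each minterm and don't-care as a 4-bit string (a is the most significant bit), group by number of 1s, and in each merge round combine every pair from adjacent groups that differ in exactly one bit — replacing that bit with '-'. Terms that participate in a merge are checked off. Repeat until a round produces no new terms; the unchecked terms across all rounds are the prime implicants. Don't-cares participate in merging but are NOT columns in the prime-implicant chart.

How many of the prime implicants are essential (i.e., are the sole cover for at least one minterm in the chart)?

3

size-2^0 implicants → 0011(✓)  0100(✓)  0101(✓)  0110(✓)  0111(✓)  1000(✓)  1001(✓)  1010(✓)  1011(✓)  1111(✓)
size-2^1 implicants → -011(✓)  -111(✓)  0-11(✓)  01-0(✓)  01-1(✓)  010-(✓)  011-(✓)  1-11(✓)  10-0(✓)  10-1(✓)  100-(✓)  101-(✓)
size-2^2 implicants → --11  01--  10--
Unchecked terms (primes): --11, 01--, 10--
Minterm coverage:
  m4 ⊆ 01-- [E]
  m5 ⊆ 01-- [E]
  m6 ⊆ 01-- [E]
  m7 ⊆ --11,01--
  m8 ⊆ 10-- [E]
  m9 ⊆ 10-- [E]
  m10 ⊆ 10-- [E]
  m11 ⊆ --11,10--
  m15 ⊆ --11 [E]
E = {--11, 01--, 10--}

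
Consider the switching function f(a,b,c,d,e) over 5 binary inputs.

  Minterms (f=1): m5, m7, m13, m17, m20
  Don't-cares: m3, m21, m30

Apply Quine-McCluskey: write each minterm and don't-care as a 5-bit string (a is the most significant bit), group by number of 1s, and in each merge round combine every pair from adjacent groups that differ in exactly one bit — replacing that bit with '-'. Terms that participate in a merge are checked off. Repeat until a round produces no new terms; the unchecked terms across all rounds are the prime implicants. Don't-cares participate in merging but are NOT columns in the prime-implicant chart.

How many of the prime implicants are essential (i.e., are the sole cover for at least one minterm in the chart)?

[col 0] 00011*, 00101*, 00111*, 01101*, 10001*, 10100*, 10101*, 11110
[col 1] -0101, 0-101, 00-11, 001-1, 10-01, 1010-
Prime implicants: -0101, 0-101, 00-11, 001-1, 10-01, 1010-, 11110
PI chart (minterm → PIs covering it):
  5 | -0101,0-101,001-1
  7 | 00-11,001-1
  13 | 0-101  (sole → essential)
  17 | 10-01  (sole → essential)
  20 | 1010-  (sole → essential)
Essential prime implicants: 0-101, 10-01, 1010-

3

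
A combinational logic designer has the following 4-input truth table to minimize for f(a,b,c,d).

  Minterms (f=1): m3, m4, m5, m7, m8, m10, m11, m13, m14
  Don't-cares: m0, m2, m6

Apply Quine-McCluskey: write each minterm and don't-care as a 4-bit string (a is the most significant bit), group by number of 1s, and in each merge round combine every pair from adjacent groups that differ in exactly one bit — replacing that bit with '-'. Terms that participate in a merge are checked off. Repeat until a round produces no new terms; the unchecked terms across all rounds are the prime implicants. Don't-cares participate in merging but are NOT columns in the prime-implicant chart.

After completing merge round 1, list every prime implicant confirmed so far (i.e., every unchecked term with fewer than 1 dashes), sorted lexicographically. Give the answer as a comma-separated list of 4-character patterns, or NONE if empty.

NONE

[col 0] 0000*, 0010*, 0011*, 0100*, 0101*, 0110*, 0111*, 1000*, 1010*, 1011*, 1101*, 1110*
[col 1] -000*, -010*, -011*, -101, -110*, 0-00*, 0-10*, 0-11*, 00-0*, 001-*, 01-0*, 01-1*, 010-*, 011-*, 1-10*, 10-0*, 101-*
[col 2] --10, -0-0, -01-, 0--0, 0-1-, 01--
Prime implicants: --10, -0-0, -01-, -101, 0--0, 0-1-, 01--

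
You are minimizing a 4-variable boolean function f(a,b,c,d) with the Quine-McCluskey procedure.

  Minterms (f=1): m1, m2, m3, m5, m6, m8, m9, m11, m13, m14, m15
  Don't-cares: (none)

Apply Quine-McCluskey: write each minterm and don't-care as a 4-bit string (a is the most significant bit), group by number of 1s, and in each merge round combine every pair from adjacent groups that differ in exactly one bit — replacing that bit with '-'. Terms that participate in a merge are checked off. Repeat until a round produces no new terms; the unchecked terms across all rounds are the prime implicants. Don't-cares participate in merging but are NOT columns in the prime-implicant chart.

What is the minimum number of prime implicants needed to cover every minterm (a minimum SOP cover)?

5

size-2^0 implicants → 0001(✓)  0010(✓)  0011(✓)  0101(✓)  0110(✓)  1000(✓)  1001(✓)  1011(✓)  1101(✓)  1110(✓)  1111(✓)
size-2^1 implicants → -001(✓)  -011(✓)  -101(✓)  -110  0-01(✓)  0-10  00-1(✓)  001-  1-01(✓)  1-11(✓)  10-1(✓)  100-  11-1(✓)  111-
size-2^2 implicants → --01  -0-1  1--1
Unchecked terms (primes): --01, -0-1, -110, 0-10, 001-, 1--1, 100-, 111-
Minterm coverage:
  m1 ⊆ --01,-0-1
  m2 ⊆ 0-10,001-
  m3 ⊆ -0-1,001-
  m5 ⊆ --01 [E]
  m6 ⊆ -110,0-10
  m8 ⊆ 100- [E]
  m9 ⊆ --01,-0-1,1--1,100-
  m11 ⊆ -0-1,1--1
  m13 ⊆ --01,1--1
  m14 ⊆ -110,111-
  m15 ⊆ 1--1,111-
E = {--01, 100-}
Petrick residual → -0-1, 0-10, 111-
Cover = c'd + b'd + a'cd' + ab'c' + abc  |cover|=5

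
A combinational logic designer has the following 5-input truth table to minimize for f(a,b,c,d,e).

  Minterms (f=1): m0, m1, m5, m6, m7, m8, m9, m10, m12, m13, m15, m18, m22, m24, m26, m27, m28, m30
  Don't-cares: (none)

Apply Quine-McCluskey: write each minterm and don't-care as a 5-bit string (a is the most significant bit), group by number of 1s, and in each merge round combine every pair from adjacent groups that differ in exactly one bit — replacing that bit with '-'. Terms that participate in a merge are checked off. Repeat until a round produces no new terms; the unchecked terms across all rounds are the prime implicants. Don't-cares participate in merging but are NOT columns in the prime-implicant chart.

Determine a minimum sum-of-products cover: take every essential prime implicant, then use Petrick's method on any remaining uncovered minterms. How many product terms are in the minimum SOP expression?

7

[col 0] 00000*, 00001*, 00101*, 00110*, 00111*, 01000*, 01001*, 01010*, 01100*, 01101*, 01111*, 10010*, 10110*, 11000*, 11010*, 11011*, 11100*, 11110*
[col 1] -0110, -1000*, -1010*, -1100*, 0-000*, 0-001*, 0-101*, 0-111*, 00-01*, 0000-*, 001-1*, 0011-, 01-00*, 01-01*, 010-0*, 0100-*, 011-1*, 0110-*, 1-010*, 1-110*, 10-10*, 11-00*, 11-10*, 110-0*, 1101-, 111-0*
[col 2] -1-00, -10-0, 0--01, 0-00-, 0-1-1, 01-0-, 1--10, 11--0
Prime implicants: -0110, -1-00, -10-0, 0--01, 0-00-, 0-1-1, 0011-, 01-0-, 1--10, 11--0, 1101-
PI chart (minterm → PIs covering it):
  0 | 0-00-  (sole → essential)
  1 | 0--01,0-00-
  5 | 0--01,0-1-1
  6 | -0110,0011-
  7 | 0-1-1,0011-
  8 | -1-00,-10-0,0-00-,01-0-
  9 | 0--01,0-00-,01-0-
  10 | -10-0  (sole → essential)
  12 | -1-00,01-0-
  13 | 0--01,0-1-1,01-0-
  15 | 0-1-1  (sole → essential)
  18 | 1--10  (sole → essential)
  22 | -0110,1--10
  24 | -1-00,-10-0,11--0
  26 | -10-0,1--10,11--0,1101-
  27 | 1101-  (sole → essential)
  28 | -1-00,11--0
  30 | 1--10,11--0
Essential prime implicants: -10-0, 0-00-, 0-1-1, 1--10, 1101-
Petrick residual → -0110, -1-00
Minimum SOP uses 7 PIs: b'cde' + bd'e' + bc'e' + a'c'd' + a'ce + ade' + abc'd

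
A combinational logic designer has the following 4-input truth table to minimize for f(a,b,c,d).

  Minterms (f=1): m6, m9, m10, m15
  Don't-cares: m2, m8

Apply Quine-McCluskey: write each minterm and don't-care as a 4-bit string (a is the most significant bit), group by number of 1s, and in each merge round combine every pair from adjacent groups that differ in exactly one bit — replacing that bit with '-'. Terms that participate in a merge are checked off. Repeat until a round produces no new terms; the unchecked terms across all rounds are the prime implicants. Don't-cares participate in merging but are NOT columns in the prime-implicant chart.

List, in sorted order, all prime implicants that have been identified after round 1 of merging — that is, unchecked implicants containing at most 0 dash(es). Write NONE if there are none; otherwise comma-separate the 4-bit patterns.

1111

Round 0: 0010✓ 0110✓ 1000✓ 1001✓ 1010✓ 1111
Round 1: -010 0-10 10-0 100-
PIs = {-010, 0-10, 10-0, 100-, 1111}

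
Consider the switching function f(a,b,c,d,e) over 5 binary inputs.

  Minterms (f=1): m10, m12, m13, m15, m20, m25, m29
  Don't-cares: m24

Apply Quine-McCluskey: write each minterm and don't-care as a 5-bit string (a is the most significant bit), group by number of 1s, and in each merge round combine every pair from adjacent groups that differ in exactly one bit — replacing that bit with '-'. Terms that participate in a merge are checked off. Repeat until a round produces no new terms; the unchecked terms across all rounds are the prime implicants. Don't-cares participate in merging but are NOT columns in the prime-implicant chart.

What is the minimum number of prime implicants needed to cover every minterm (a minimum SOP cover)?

5

Round 0: 01010 01100✓ 01101✓ 01111✓ 10100 11000✓ 11001✓ 11101✓
Round 1: -1101 011-1 0110- 11-01 1100-
PIs = {-1101, 01010, 011-1, 0110-, 10100, 11-01, 1100-}
Coverage chart:
  m10: 01010 ←essential
  m12: 0110- ←essential
  m13: -1101,011-1,0110-
  m15: 011-1 ←essential
  m20: 10100 ←essential
  m25: 11-01,1100-
  m29: -1101,11-01
Essential: 01010, 011-1, 0110-, 10100
Petrick residual → 11-01
Min cover (5 terms): a'bc'de' + a'bce + a'bcd' + ab'cd'e' + abd'e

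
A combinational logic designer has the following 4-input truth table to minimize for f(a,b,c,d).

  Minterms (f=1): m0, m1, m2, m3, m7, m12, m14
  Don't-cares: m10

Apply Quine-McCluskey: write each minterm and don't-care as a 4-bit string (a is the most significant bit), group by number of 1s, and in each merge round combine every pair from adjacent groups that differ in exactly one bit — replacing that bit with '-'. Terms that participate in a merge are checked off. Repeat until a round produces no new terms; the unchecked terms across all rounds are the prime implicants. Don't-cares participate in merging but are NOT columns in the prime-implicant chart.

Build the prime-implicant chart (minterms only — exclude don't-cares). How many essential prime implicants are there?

3

Round 0: 0000✓ 0001✓ 0010✓ 0011✓ 0111✓ 1010✓ 1100✓ 1110✓
Round 1: -010 0-11 00-0✓ 00-1✓ 000-✓ 001-✓ 1-10 11-0
Round 2: 00--
PIs = {-010, 0-11, 00--, 1-10, 11-0}
Coverage chart:
  m0: 00-- ←essential
  m1: 00-- ←essential
  m2: -010,00--
  m3: 0-11,00--
  m7: 0-11 ←essential
  m12: 11-0 ←essential
  m14: 1-10,11-0
Essential: 0-11, 00--, 11-0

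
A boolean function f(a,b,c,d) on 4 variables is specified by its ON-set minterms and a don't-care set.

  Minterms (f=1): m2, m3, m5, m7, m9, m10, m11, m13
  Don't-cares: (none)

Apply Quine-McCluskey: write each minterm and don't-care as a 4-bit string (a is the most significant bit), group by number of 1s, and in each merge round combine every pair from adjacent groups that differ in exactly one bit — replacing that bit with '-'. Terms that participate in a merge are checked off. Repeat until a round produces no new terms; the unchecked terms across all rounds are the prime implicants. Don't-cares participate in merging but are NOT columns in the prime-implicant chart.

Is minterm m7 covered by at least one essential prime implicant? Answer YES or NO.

Round 0: 0010✓ 0011✓ 0101✓ 0111✓ 1001✓ 1010✓ 1011✓ 1101✓
Round 1: -010✓ -011✓ -101 0-11 001-✓ 01-1 1-01 10-1 101-✓
Round 2: -01-
PIs = {-01-, -101, 0-11, 01-1, 1-01, 10-1}
Coverage chart:
  m2: -01- ←essential
  m3: -01-,0-11
  m5: -101,01-1
  m7: 0-11,01-1
  m9: 1-01,10-1
  m10: -01- ←essential
  m11: -01-,10-1
  m13: -101,1-01
Essential: -01-

NO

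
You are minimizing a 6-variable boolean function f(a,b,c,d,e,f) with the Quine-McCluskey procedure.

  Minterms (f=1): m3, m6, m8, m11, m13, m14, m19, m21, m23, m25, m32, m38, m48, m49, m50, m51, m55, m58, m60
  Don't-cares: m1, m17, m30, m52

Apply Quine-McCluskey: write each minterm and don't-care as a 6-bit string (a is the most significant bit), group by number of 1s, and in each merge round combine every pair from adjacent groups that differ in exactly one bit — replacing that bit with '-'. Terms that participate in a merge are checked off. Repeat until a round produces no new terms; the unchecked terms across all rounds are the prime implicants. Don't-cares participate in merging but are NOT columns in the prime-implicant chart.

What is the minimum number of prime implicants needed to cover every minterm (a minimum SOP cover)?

[col 0] 000001*, 000011*, 000110*, 001000, 001011*, 001101, 001110*, 010001*, 010011*, 010101*, 010111*, 011001*, 011110*, 100000*, 100110*, 110000*, 110001*, 110010*, 110011*, 110100*, 110111*, 111010*, 111100*
[col 1] -00110, -10001*, -10011*, -10111*, 0-0001*, 0-0011*, 0-1110, 00-011, 00-110, 0000-1*, 01-001, 010-01*, 010-11*, 0100-1*, 0101-1*, 1-0000, 11-010, 11-100, 110-00, 110-11*, 1100-0*, 1100-1*, 11000-*, 11001-*
[col 2] -10-11, -100-1, 0-00-1, 010--1, 1100--
Prime implicants: -00110, -10-11, -100-1, 0-00-1, 0-1110, 00-011, 00-110, 001000, 001101, 01-001, 010--1, 1-0000, 11-010, 11-100, 110-00, 1100--
PI chart (minterm → PIs covering it):
  3 | 0-00-1,00-011
  6 | -00110,00-110
  8 | 001000  (sole → essential)
  11 | 00-011  (sole → essential)
  13 | 001101  (sole → essential)
  14 | 0-1110,00-110
  19 | -10-11,-100-1,0-00-1,010--1
  21 | 010--1  (sole → essential)
  23 | -10-11,010--1
  25 | 01-001  (sole → essential)
  32 | 1-0000  (sole → essential)
  38 | -00110  (sole → essential)
  48 | 1-0000,110-00,1100--
  49 | -100-1,1100--
  50 | 11-010,1100--
  51 | -10-11,-100-1,1100--
  55 | -10-11  (sole → essential)
  58 | 11-010  (sole → essential)
  60 | 11-100  (sole → essential)
Essential prime implicants: -00110, -10-11, 00-011, 001000, 001101, 01-001, 010--1, 1-0000, 11-010, 11-100
Petrick residual → -100-1, 0-1110
Minimum SOP uses 12 PIs: b'c'def' + bc'ef + bc'd'f + a'cdef' + a'b'd'ef + a'b'cd'e'f' + a'b'cde'f + a'bd'e'f + a'bc'f + ac'd'e'f' + abd'ef' + abde'f'

12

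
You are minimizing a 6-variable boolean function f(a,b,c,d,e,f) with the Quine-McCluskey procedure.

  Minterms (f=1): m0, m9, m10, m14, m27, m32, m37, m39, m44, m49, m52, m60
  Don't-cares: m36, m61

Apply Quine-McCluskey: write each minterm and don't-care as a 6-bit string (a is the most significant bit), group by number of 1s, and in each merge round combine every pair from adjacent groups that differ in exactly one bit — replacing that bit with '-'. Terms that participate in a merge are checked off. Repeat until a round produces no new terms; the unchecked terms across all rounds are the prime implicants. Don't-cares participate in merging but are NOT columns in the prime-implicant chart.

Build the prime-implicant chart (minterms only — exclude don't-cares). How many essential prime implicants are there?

Round 0: 000000✓ 001001 001010✓ 001110✓ 011011 100000✓ 100100✓ 100101✓ 100111✓ 101100✓ 110001 110100✓ 111100✓ 111101✓
Round 1: -00000 001-10 1-0100✓ 1-1100✓ 10-100✓ 100-00 1001-1 10010- 11-100✓ 11110-
Round 2: 1--100
PIs = {-00000, 001-10, 001001, 011011, 1--100, 100-00, 1001-1, 10010-, 110001, 11110-}
Coverage chart:
  m0: -00000 ←essential
  m9: 001001 ←essential
  m10: 001-10 ←essential
  m14: 001-10 ←essential
  m27: 011011 ←essential
  m32: -00000,100-00
  m37: 1001-1,10010-
  m39: 1001-1 ←essential
  m44: 1--100 ←essential
  m49: 110001 ←essential
  m52: 1--100 ←essential
  m60: 1--100,11110-
Essential: -00000, 001-10, 001001, 011011, 1--100, 1001-1, 110001

7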